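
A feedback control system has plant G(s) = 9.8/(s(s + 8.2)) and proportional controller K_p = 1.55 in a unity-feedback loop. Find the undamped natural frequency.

ω_n = 3.9 rad/s

With unity feedback the closed-loop characteristic equation is s² + 8.2s + 1.55·9.8 = s² + 8.2s + 15.19 = 0.
Matching s² + 2ζω_n s + ω_n²: ω_n = √15.19 = 3.897 rad/s and 2ζω_n = 8.2, so ζ = 8.2/(2·3.897) = 1.05.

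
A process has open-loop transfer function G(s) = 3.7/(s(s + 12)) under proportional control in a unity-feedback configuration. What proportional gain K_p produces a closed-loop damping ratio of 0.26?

K_p = 144

Closed-loop characteristic equation: s² + 12s + K_p·3.7 = 0.
So ω_n = √(3.7K_p) and 2ζω_n = 12, giving ζ = 12/(2√(3.7K_p)).
Setting ζ = 0.26: √(3.7K_p) = 12/(2·0.26) = 23.08, so K_p = 532.5/3.7 = 144.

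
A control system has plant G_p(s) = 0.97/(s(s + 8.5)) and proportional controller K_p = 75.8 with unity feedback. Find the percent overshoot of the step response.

Closed-loop characteristic equation: s² + 8.5s + 73.53 = 0, so ω_n = 8.575 rad/s and ζ = 8.5/(2·8.575) = 0.4956.
%OS = 100·exp(−πζ/√(1−ζ²)) = 100·exp(−π·0.4956/√0.7543) = 16.6%.

16.6%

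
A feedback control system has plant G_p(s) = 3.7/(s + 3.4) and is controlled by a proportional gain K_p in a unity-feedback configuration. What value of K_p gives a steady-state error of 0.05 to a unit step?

K_p = 17.5

Steady-state error for a unit step on this type-0 loop is 1/(1 + K_p·G_p(0)).
G_p(0) = 1.088. Require 1/(1 + K_p·1.088) = 0.05, so 1 + 1.088·K_p = 20.
K_p = (20 − 1)/1.088 = 17.5.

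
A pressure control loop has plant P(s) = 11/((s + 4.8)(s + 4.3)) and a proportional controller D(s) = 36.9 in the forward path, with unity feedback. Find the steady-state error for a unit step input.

The loop is type 0. Static position error constant K_pos = D(0)·P(0) = 36.9·0.5329 = 19.67.
Steady-state error to a unit step: e_ss = 1/(1+K_pos) = 1/20.67 = 0.0484.

0.0484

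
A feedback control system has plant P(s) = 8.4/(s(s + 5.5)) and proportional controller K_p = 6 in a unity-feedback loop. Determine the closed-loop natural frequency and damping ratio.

The closed-loop denominator is s(s+5.5) + 6·8.4 = s² + 5.5s + 50.4.
So ω_n² = 50.4 ⇒ ω_n = 7.099 rad/s, and ζ = 5.5/(2ω_n) = 0.387.

ω_n = 7.1 rad/s, ζ = 0.387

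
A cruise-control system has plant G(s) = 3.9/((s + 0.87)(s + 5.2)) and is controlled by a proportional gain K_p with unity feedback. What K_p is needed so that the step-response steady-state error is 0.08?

K_p = 13.3

Steady-state error for a unit step on this type-0 loop is 1/(1 + K_p·G(0)).
G(0) = 0.8621. Require 1/(1 + K_p·0.8621) = 0.08, so 1 + 0.8621·K_p = 12.5.
K_p = (12.5 − 1)/0.8621 = 13.3.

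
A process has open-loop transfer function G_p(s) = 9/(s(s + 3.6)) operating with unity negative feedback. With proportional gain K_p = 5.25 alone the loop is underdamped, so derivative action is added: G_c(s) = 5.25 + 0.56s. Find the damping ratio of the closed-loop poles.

ζ = 0.628

Forward path: (5.25 + 0.56s)·9/(s(s+3.6)). The closed-loop characteristic equation is s² + (3.6 + 9·0.56)s + 9·5.25 = 0.
That is s² + 8.64s + 47.25 = 0, so ω_n = 6.874 rad/s and ζ = 8.64/(2·6.874) = 0.6285.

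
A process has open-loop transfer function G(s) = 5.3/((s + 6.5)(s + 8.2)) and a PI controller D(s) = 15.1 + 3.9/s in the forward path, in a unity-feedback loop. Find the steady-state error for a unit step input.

The open loop D(s)G(s) has a pole at the origin (type 1), so the static position error constant is infinite and e_ss = 1/(1+∞) = 0.

0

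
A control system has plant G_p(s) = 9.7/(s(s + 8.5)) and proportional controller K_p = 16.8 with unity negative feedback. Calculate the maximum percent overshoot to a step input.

33%

The closed-loop denominator s² + 8.5s + 163 gives ω_n = √163 = 12.77 and ζ = 8.5/(2ω_n) = 0.3329.
%OS = 100·exp(−πζ/√(1−ζ²)) = 100·exp(−π·0.3329/√0.8892) = 33%.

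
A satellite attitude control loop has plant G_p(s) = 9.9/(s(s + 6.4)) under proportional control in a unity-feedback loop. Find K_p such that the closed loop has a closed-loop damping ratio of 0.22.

Closed-loop characteristic equation: s² + 6.4s + K_p·9.9 = 0.
So ω_n = √(9.9K_p) and 2ζω_n = 6.4, giving ζ = 6.4/(2√(9.9K_p)).
Setting ζ = 0.22: √(9.9K_p) = 6.4/(2·0.22) = 14.55, so K_p = 211.6/9.9 = 21.4.

K_p = 21.4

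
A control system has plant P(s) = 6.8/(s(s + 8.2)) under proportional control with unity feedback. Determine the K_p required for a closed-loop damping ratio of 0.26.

K_p = 36.6

Closed-loop characteristic equation: s² + 8.2s + K_p·6.8 = 0.
So ω_n = √(6.8K_p) and 2ζω_n = 8.2, giving ζ = 8.2/(2√(6.8K_p)).
Setting ζ = 0.26: √(6.8K_p) = 8.2/(2·0.26) = 15.77, so K_p = 248.7/6.8 = 36.6.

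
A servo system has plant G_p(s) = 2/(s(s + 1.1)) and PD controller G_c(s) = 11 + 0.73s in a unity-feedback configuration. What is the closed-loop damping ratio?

Forward path: (11 + 0.73s)·2/(s(s+1.1)). The closed-loop characteristic equation is s² + (1.1 + 2·0.73)s + 2·11 = 0.
That is s² + 2.56s + 22 = 0, so ω_n = 4.69 rad/s and ζ = 2.56/(2·4.69) = 0.2729.

ζ = 0.273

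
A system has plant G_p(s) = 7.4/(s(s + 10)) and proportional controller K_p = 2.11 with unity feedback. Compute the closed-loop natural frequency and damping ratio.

ω_n = 3.95 rad/s, ζ = 1.27

With unity feedback the closed-loop characteristic equation is s² + 10s + 2.11·7.4 = s² + 10s + 15.61 = 0.
So ω_n² = 15.61 ⇒ ω_n = 3.951 rad/s, and ζ = 10/(2ω_n) = 1.27.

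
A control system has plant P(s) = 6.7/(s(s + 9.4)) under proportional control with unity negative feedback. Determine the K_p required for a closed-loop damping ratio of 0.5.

Closed-loop characteristic equation: s² + 9.4s + K_p·6.7 = 0.
So ω_n = √(6.7K_p) and 2ζω_n = 9.4, giving ζ = 9.4/(2√(6.7K_p)).
Setting ζ = 0.5: √(6.7K_p) = 9.4/(2·0.5) = 9.4, so K_p = 88.36/6.7 = 13.2.

K_p = 13.2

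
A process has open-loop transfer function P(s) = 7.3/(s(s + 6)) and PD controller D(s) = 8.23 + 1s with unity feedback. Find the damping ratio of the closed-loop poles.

ζ = 0.858

Forward path: (8.23 + 1s)·7.3/(s(s+6)). The closed-loop characteristic equation is s² + (6 + 7.3·1)s + 7.3·8.23 = 0.
That is s² + 13.3s + 60.08 = 0, so ω_n = 7.751 rad/s and ζ = 13.3/(2·7.751) = 0.8579.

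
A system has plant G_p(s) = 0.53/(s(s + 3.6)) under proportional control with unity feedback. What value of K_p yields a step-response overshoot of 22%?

From %OS = 100·exp(−πζ/√(1−ζ²)) = 22%, ζ = −ln(0.22)/√(π²+ln²(0.22)) = 0.4342.
Characteristic equation s² + 3.6s + 0.53K_p = 0 gives ζ = 3.6/(2√(0.53K_p)).
Setting ζ = 0.4342: √(0.53K_p) = 3.6/(2·0.4342) = 4.146, so K_p = 17.19/0.53 = 32.4.

K_p = 32.4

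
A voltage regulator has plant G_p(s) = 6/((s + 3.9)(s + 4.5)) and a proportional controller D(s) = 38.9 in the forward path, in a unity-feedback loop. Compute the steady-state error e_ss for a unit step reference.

The loop is type 0. Static position error constant K_pos = D(0)·G_p(0) = 38.9·0.3419 = 13.3.
Steady-state error to a unit step: e_ss = 1/(1+K_pos) = 1/14.3 = 0.0699.

0.0699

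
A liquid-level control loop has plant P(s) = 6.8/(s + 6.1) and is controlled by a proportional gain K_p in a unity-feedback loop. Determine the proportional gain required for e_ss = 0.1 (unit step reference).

K_p = 8.07

For a type-0 loop with proportional control, e_ss = 1/(1 + K_p·P(0)).
P(0) = 1.115. Require 1/(1 + K_p·1.115) = 0.1, so 1 + 1.115·K_p = 10.
K_p = (10 − 1)/1.115 = 8.07.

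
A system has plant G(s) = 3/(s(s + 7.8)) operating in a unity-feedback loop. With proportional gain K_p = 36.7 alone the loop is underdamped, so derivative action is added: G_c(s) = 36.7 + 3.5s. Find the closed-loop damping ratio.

ζ = 0.872

Forward path: (36.7 + 3.5s)·3/(s(s+7.8)). The closed-loop characteristic equation is s² + (7.8 + 3·3.5)s + 3·36.7 = 0.
That is s² + 18.3s + 110.1 = 0, so ω_n = 10.49 rad/s and ζ = 18.3/(2·10.49) = 0.872.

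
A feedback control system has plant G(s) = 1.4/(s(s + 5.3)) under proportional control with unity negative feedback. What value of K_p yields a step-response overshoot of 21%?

From %OS = 100·exp(−πζ/√(1−ζ²)) = 21%, ζ = −ln(0.21)/√(π²+ln²(0.21)) = 0.4449.
Characteristic equation s² + 5.3s + 1.4K_p = 0 gives ζ = 5.3/(2√(1.4K_p)).
Setting ζ = 0.4449: √(1.4K_p) = 5.3/(2·0.4449) = 5.956, so K_p = 35.48/1.4 = 25.3.

K_p = 25.3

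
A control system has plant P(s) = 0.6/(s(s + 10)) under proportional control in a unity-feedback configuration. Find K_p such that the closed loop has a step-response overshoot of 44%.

K_p = 652

From %OS = 100·exp(−πζ/√(1−ζ²)) = 44%, ζ = −ln(0.44)/√(π²+ln²(0.44)) = 0.2528.
Characteristic equation s² + 10s + 0.6K_p = 0 gives ζ = 10/(2√(0.6K_p)).
Setting ζ = 0.2528: √(0.6K_p) = 10/(2·0.2528) = 19.78, so K_p = 391.1/0.6 = 652.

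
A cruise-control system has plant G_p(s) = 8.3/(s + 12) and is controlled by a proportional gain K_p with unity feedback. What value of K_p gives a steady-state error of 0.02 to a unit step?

K_p = 70.8

Steady-state error for a unit step on this type-0 loop is 1/(1 + K_p·G_p(0)).
G_p(0) = 0.6917. Require 1/(1 + K_p·0.6917) = 0.02, so 1 + 0.6917·K_p = 50.
K_p = (50 − 1)/0.6917 = 70.8.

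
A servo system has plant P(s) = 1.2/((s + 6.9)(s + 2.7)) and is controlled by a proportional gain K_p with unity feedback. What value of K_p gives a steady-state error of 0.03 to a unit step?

K_p = 502

For a type-0 loop with proportional control, e_ss = 1/(1 + K_p·P(0)).
P(0) = 0.06441. Require 1/(1 + K_p·0.06441) = 0.03, so 1 + 0.06441·K_p = 33.33.
K_p = (33.33 − 1)/0.06441 = 502.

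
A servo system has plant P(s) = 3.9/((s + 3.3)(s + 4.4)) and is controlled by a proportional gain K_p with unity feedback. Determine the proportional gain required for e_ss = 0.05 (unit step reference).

K_p = 70.7

The loop is type 0, so e_ss(step) = 1/(1 + K_pos) with K_pos = K_p·P(0).
P(0) = 0.2686. Require 1/(1 + K_p·0.2686) = 0.05, so 1 + 0.2686·K_p = 20.
K_p = (20 − 1)/0.2686 = 70.7.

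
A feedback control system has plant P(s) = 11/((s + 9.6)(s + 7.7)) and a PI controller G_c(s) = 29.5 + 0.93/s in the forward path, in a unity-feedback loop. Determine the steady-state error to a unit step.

The open loop G_c(s)P(s) has a pole at the origin (type 1), so the static position error constant is infinite and e_ss = 1/(1+∞) = 0.

0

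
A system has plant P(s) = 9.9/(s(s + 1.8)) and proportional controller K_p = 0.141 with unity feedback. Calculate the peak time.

From 1 + K_pP(s) = 0: s² + 1.8s + 1.396 = 0 ⇒ ω_n = 1.181, ζ = 0.7618.
Damped frequency ω_d = ω_n√(1−ζ²) = 0.7654 rad/s, so peak time T_p = π/ω_d = 4.1 s.

T_p = 4.1 s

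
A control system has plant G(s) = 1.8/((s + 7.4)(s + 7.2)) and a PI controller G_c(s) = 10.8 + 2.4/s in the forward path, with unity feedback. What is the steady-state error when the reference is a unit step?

The open loop G_c(s)G(s) has a pole at the origin (type 1), so the static position error constant is infinite and e_ss = 1/(1+∞) = 0.

0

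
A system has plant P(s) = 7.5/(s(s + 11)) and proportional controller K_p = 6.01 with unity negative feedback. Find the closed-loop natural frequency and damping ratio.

With unity feedback the closed-loop characteristic equation is s² + 11s + 6.01·7.5 = s² + 11s + 45.07 = 0.
So ω_n² = 45.07 ⇒ ω_n = 6.714 rad/s, and ζ = 11/(2ω_n) = 0.819.

ω_n = 6.71 rad/s, ζ = 0.819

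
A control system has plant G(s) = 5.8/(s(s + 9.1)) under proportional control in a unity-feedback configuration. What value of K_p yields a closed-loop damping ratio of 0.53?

K_p = 12.7

Closed-loop characteristic equation: s² + 9.1s + K_p·5.8 = 0.
So ω_n = √(5.8K_p) and 2ζω_n = 9.1, giving ζ = 9.1/(2√(5.8K_p)).
Setting ζ = 0.53: √(5.8K_p) = 9.1/(2·0.53) = 8.585, so K_p = 73.7/5.8 = 12.7.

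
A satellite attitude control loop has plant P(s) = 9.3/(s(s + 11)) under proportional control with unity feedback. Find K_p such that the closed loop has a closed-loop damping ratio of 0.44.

Closed-loop characteristic equation: s² + 11s + K_p·9.3 = 0.
So ω_n = √(9.3K_p) and 2ζω_n = 11, giving ζ = 11/(2√(9.3K_p)).
Setting ζ = 0.44: √(9.3K_p) = 11/(2·0.44) = 12.5, so K_p = 156.2/9.3 = 16.8.

K_p = 16.8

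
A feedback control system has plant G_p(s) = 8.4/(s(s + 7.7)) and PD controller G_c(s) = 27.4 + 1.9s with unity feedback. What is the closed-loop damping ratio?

ζ = 0.78

Forward path: (27.4 + 1.9s)·8.4/(s(s+7.7)). The closed-loop characteristic equation is s² + (7.7 + 8.4·1.9)s + 8.4·27.4 = 0.
That is s² + 23.66s + 230.2 = 0, so ω_n = 15.17 rad/s and ζ = 23.66/(2·15.17) = 0.7798.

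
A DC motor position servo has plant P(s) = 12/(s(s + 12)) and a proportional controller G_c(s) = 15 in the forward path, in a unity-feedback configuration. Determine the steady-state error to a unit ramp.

The loop has one pole at the origin (type 1). Velocity error constant K_v = lim_{s→0} s·G_c(s)P(s) = 15·12/12 = 15.
Steady-state error to a unit ramp: e_ss = 1/K_v = 0.0667.

0.0667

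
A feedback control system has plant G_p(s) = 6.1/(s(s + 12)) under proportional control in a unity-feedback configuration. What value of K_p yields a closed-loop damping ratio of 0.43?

K_p = 31.9

Closed-loop characteristic equation: s² + 12s + K_p·6.1 = 0.
So ω_n = √(6.1K_p) and 2ζω_n = 12, giving ζ = 12/(2√(6.1K_p)).
Setting ζ = 0.43: √(6.1K_p) = 12/(2·0.43) = 13.95, so K_p = 194.7/6.1 = 31.9.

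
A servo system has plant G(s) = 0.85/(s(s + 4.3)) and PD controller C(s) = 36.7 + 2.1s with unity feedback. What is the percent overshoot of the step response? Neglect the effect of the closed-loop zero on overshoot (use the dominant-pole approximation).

13%

Forward path: (36.7 + 2.1s)·0.85/(s(s+4.3)). The closed-loop characteristic equation is s² + (4.3 + 0.85·2.1)s + 0.85·36.7 = 0.
That is s² + 6.085s + 31.2 = 0, so ω_n = 5.585 rad/s and ζ = 6.085/(2·5.585) = 0.5447.
%OS = 100·exp(−πζ/√(1−ζ²)) = 13%.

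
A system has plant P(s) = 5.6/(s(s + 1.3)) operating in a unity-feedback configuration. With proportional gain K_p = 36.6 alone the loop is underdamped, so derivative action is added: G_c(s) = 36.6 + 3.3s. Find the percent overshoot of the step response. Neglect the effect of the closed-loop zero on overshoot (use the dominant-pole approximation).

4.97%

Forward path: (36.6 + 3.3s)·5.6/(s(s+1.3)). The closed-loop characteristic equation is s² + (1.3 + 5.6·3.3)s + 5.6·36.6 = 0.
That is s² + 19.78s + 205 = 0, so ω_n = 14.32 rad/s and ζ = 19.78/(2·14.32) = 0.6908.
%OS = 100·exp(−πζ/√(1−ζ²)) = 4.97%.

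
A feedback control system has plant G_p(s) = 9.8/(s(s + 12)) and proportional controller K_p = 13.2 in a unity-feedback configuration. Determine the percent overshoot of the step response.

14.2%

From 1 + K_pG_p(s) = 0: s² + 12s + 129.4 = 0 ⇒ ω_n = 11.37, ζ = 0.5275.
%OS = 100·exp(−πζ/√(1−ζ²)) = 100·exp(−π·0.5275/√0.7217) = 14.2%.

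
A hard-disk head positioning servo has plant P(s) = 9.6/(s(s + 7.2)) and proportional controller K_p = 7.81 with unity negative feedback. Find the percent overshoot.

23.8%

From 1 + K_pP(s) = 0: s² + 7.2s + 74.98 = 0 ⇒ ω_n = 8.659, ζ = 0.4158.
%OS = 100·exp(−πζ/√(1−ζ²)) = 100·exp(−π·0.4158/√0.8271) = 23.8%.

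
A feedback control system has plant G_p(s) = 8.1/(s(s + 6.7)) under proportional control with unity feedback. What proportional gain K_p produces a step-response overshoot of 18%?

K_p = 6.04

From %OS = 100·exp(−πζ/√(1−ζ²)) = 18%, ζ = −ln(0.18)/√(π²+ln²(0.18)) = 0.4791.
Characteristic equation s² + 6.7s + 8.1K_p = 0 gives ζ = 6.7/(2√(8.1K_p)).
Setting ζ = 0.4791: √(8.1K_p) = 6.7/(2·0.4791) = 6.992, so K_p = 48.89/8.1 = 6.04.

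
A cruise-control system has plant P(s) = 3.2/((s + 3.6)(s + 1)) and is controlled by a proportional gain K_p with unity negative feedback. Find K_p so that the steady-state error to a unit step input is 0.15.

K_p = 6.38

The loop is type 0, so e_ss(step) = 1/(1 + K_pos) with K_pos = K_p·P(0).
P(0) = 0.8889. Require 1/(1 + K_p·0.8889) = 0.15, so 1 + 0.8889·K_p = 6.667.
K_p = (6.667 − 1)/0.8889 = 6.38.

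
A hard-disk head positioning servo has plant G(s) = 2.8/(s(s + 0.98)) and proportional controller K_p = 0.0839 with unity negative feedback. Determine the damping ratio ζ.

With unity feedback the closed-loop characteristic equation is s² + 0.98s + 0.0839·2.8 = s² + 0.98s + 0.2349 = 0.
So ω_n² = 0.2349 ⇒ ω_n = 0.4847 rad/s, and ζ = 0.98/(2ω_n) = 1.01.

ζ = 1.01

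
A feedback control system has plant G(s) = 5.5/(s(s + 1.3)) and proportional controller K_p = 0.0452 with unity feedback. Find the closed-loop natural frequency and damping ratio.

ω_n = 0.499 rad/s, ζ = 1.3

The closed-loop denominator is s(s+1.3) + 0.0452·5.5 = s² + 1.3s + 0.2486.
Matching s² + 2ζω_n s + ω_n²: ω_n = √0.2486 = 0.4986 rad/s and 2ζω_n = 1.3, so ζ = 1.3/(2·0.4986) = 1.3.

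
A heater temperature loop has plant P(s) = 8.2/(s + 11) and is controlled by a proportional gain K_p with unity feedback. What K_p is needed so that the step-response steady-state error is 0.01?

K_p = 133

For a type-0 loop with proportional control, e_ss = 1/(1 + K_p·P(0)).
P(0) = 0.7455. Require 1/(1 + K_p·0.7455) = 0.01, so 1 + 0.7455·K_p = 100.
K_p = (100 − 1)/0.7455 = 133.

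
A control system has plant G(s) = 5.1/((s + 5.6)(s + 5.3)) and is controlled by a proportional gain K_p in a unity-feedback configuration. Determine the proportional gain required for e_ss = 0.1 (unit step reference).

For a type-0 loop with proportional control, e_ss = 1/(1 + K_p·G(0)).
G(0) = 0.1718. Require 1/(1 + K_p·0.1718) = 0.1, so 1 + 0.1718·K_p = 10.
K_p = (10 − 1)/0.1718 = 52.4.

K_p = 52.4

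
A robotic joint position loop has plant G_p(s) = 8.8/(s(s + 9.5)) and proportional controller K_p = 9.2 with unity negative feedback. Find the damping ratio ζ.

The closed-loop denominator is s(s+9.5) + 9.2·8.8 = s² + 9.5s + 80.96.
So ω_n² = 80.96 ⇒ ω_n = 8.998 rad/s, and ζ = 9.5/(2ω_n) = 0.528.

ζ = 0.528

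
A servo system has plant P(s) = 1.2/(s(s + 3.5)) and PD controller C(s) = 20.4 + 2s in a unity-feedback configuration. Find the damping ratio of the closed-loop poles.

Forward path: (20.4 + 2s)·1.2/(s(s+3.5)). The closed-loop characteristic equation is s² + (3.5 + 1.2·2)s + 1.2·20.4 = 0.
That is s² + 5.9s + 24.48 = 0, so ω_n = 4.948 rad/s and ζ = 5.9/(2·4.948) = 0.5962.

ζ = 0.596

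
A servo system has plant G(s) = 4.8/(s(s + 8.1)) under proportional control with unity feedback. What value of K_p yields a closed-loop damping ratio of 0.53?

K_p = 12.2

Closed-loop characteristic equation: s² + 8.1s + K_p·4.8 = 0.
So ω_n = √(4.8K_p) and 2ζω_n = 8.1, giving ζ = 8.1/(2√(4.8K_p)).
Setting ζ = 0.53: √(4.8K_p) = 8.1/(2·0.53) = 7.642, so K_p = 58.39/4.8 = 12.2.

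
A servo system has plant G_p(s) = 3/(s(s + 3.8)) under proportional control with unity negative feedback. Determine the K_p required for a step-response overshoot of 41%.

From %OS = 100·exp(−πζ/√(1−ζ²)) = 41%, ζ = −ln(0.41)/√(π²+ln²(0.41)) = 0.273.
Characteristic equation s² + 3.8s + 3K_p = 0 gives ζ = 3.8/(2√(3K_p)).
Setting ζ = 0.273: √(3K_p) = 3.8/(2·0.273) = 6.959, so K_p = 48.43/3 = 16.1.

K_p = 16.1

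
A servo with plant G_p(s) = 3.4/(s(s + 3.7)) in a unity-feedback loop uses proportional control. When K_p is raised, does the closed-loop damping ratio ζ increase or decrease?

ζ = 3.7/(2√(3.4K_p)); increasing K_p raises the denominator, so ζ falls.

decrease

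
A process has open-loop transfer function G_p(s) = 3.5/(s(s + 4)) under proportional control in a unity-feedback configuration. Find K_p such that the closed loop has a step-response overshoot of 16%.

From %OS = 100·exp(−πζ/√(1−ζ²)) = 16%, ζ = −ln(0.16)/√(π²+ln²(0.16)) = 0.5039.
Characteristic equation s² + 4s + 3.5K_p = 0 gives ζ = 4/(2√(3.5K_p)).
Setting ζ = 0.5039: √(3.5K_p) = 4/(2·0.5039) = 3.969, so K_p = 15.76/3.5 = 4.5.

K_p = 4.5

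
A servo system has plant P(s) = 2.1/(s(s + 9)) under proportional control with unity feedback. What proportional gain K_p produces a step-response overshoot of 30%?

K_p = 75.3

From %OS = 100·exp(−πζ/√(1−ζ²)) = 30%, ζ = −ln(0.3)/√(π²+ln²(0.3)) = 0.3579.
Characteristic equation s² + 9s + 2.1K_p = 0 gives ζ = 9/(2√(2.1K_p)).
Setting ζ = 0.3579: √(2.1K_p) = 9/(2·0.3579) = 12.57, so K_p = 158.1/2.1 = 75.3.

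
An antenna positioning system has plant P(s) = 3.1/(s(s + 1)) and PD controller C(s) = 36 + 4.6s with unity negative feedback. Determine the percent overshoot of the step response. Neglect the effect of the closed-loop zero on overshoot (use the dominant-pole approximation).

Forward path: (36 + 4.6s)·3.1/(s(s+1)). The closed-loop characteristic equation is s² + (1 + 3.1·4.6)s + 3.1·36 = 0.
That is s² + 15.26s + 111.6 = 0, so ω_n = 10.56 rad/s and ζ = 15.26/(2·10.56) = 0.7223.
%OS = 100·exp(−πζ/√(1−ζ²)) = 3.76%.

3.76%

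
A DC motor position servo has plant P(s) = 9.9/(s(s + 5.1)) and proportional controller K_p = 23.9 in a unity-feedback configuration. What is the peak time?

From 1 + K_pP(s) = 0: s² + 5.1s + 236.6 = 0 ⇒ ω_n = 15.38, ζ = 0.1658.
Damped frequency ω_d = ω_n√(1−ζ²) = 15.17 rad/s, so peak time T_p = π/ω_d = 0.207 s.

T_p = 0.207 s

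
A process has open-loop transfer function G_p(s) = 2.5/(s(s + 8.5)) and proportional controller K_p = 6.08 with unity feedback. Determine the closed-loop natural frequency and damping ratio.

ω_n = 3.9 rad/s, ζ = 1.09

1 + K_p·G_p(s) = 0 gives s² + 8.5s + 15.2 = 0.
So ω_n² = 15.2 ⇒ ω_n = 3.899 rad/s, and ζ = 8.5/(2ω_n) = 1.09.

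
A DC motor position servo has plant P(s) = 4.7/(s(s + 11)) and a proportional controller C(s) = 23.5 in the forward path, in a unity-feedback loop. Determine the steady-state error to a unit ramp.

The loop has one pole at the origin (type 1). Velocity error constant K_v = lim_{s→0} s·C(s)P(s) = 23.5·4.7/11 = 10.04.
Steady-state error to a unit ramp: e_ss = 1/K_v = 0.0996.

0.0996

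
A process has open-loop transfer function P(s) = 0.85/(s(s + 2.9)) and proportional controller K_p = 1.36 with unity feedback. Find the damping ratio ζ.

ζ = 1.35

The closed-loop denominator is s(s+2.9) + 1.36·0.85 = s² + 2.9s + 1.156.
Matching s² + 2ζω_n s + ω_n²: ω_n = √1.156 = 1.075 rad/s and 2ζω_n = 2.9, so ζ = 2.9/(2·1.075) = 1.35.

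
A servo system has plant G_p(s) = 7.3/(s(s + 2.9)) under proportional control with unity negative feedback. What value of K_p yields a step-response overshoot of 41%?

K_p = 3.86

From %OS = 100·exp(−πζ/√(1−ζ²)) = 41%, ζ = −ln(0.41)/√(π²+ln²(0.41)) = 0.273.
Characteristic equation s² + 2.9s + 7.3K_p = 0 gives ζ = 2.9/(2√(7.3K_p)).
Setting ζ = 0.273: √(7.3K_p) = 2.9/(2·0.273) = 5.311, so K_p = 28.21/7.3 = 3.86.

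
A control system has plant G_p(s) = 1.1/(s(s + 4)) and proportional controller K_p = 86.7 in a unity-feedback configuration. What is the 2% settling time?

T_s ≈ 2 s

Closed-loop characteristic equation: s² + 4s + 95.37 = 0, so ω_n = 9.766 rad/s and ζ = 4/(2·9.766) = 0.2048.
2% settling time T_s ≈ 4/(ζω_n) = 4/2 = 2 s.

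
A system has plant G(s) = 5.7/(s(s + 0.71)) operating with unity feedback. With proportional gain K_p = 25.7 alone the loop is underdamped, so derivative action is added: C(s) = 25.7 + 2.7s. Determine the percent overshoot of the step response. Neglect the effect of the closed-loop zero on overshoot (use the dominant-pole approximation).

Forward path: (25.7 + 2.7s)·5.7/(s(s+0.71)). The closed-loop characteristic equation is s² + (0.71 + 5.7·2.7)s + 5.7·25.7 = 0.
That is s² + 16.1s + 146.5 = 0, so ω_n = 12.1 rad/s and ζ = 16.1/(2·12.1) = 0.6651.
%OS = 100·exp(−πζ/√(1−ζ²)) = 6.09%.

6.09%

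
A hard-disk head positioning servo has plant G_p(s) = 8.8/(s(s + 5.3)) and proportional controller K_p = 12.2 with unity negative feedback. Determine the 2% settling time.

T_s ≈ 1.51 s

From 1 + K_pG_p(s) = 0: s² + 5.3s + 107.4 = 0 ⇒ ω_n = 10.36, ζ = 0.2558.
2% settling time T_s ≈ 4/(ζω_n) = 4/2.65 = 1.51 s.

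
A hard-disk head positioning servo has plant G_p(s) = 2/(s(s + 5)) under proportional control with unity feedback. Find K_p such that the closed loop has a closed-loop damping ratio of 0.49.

K_p = 13

Closed-loop characteristic equation: s² + 5s + K_p·2 = 0.
So ω_n = √(2K_p) and 2ζω_n = 5, giving ζ = 5/(2√(2K_p)).
Setting ζ = 0.49: √(2K_p) = 5/(2·0.49) = 5.102, so K_p = 26.03/2 = 13.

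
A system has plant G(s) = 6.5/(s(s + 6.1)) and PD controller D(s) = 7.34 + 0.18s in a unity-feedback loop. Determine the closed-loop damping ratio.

Forward path: (7.34 + 0.18s)·6.5/(s(s+6.1)). The closed-loop characteristic equation is s² + (6.1 + 6.5·0.18)s + 6.5·7.34 = 0.
That is s² + 7.27s + 47.71 = 0, so ω_n = 6.907 rad/s and ζ = 7.27/(2·6.907) = 0.5263.

ζ = 0.526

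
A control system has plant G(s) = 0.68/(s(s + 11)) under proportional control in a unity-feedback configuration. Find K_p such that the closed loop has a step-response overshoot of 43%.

K_p = 661

From %OS = 100·exp(−πζ/√(1−ζ²)) = 43%, ζ = −ln(0.43)/√(π²+ln²(0.43)) = 0.2594.
Characteristic equation s² + 11s + 0.68K_p = 0 gives ζ = 11/(2√(0.68K_p)).
Setting ζ = 0.2594: √(0.68K_p) = 11/(2·0.2594) = 21.2, so K_p = 449.4/0.68 = 661.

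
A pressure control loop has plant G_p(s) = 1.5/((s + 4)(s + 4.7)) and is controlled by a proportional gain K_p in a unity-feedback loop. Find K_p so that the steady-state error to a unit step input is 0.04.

K_p = 301

For a type-0 loop with proportional control, e_ss = 1/(1 + K_p·G_p(0)).
G_p(0) = 0.07979. Require 1/(1 + K_p·0.07979) = 0.04, so 1 + 0.07979·K_p = 25.
K_p = (25 − 1)/0.07979 = 301.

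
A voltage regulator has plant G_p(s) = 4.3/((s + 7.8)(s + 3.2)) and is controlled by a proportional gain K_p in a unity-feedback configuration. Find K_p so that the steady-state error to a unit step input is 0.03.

The loop is type 0, so e_ss(step) = 1/(1 + K_pos) with K_pos = K_p·G_p(0).
G_p(0) = 0.1723. Require 1/(1 + K_p·0.1723) = 0.03, so 1 + 0.1723·K_p = 33.33.
K_p = (33.33 − 1)/0.1723 = 188.

K_p = 188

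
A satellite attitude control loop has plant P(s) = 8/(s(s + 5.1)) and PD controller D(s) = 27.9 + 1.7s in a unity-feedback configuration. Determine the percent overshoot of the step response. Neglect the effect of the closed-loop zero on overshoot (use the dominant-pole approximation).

8.04%

Forward path: (27.9 + 1.7s)·8/(s(s+5.1)). The closed-loop characteristic equation is s² + (5.1 + 8·1.7)s + 8·27.9 = 0.
That is s² + 18.7s + 223.2 = 0, so ω_n = 14.94 rad/s and ζ = 18.7/(2·14.94) = 0.6258.
%OS = 100·exp(−πζ/√(1−ζ²)) = 8.04%.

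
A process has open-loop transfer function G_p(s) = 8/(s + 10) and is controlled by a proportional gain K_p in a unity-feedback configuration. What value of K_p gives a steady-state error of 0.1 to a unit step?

Steady-state error for a unit step on this type-0 loop is 1/(1 + K_p·G_p(0)).
G_p(0) = 0.8. Require 1/(1 + K_p·0.8) = 0.1, so 1 + 0.8·K_p = 10.
K_p = (10 − 1)/0.8 = 11.2.

K_p = 11.2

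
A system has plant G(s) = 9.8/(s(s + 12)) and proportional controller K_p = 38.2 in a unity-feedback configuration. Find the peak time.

Closed-loop characteristic equation: s² + 12s + 374.4 = 0, so ω_n = 19.35 rad/s and ζ = 12/(2·19.35) = 0.3101.
Damped frequency ω_d = ω_n√(1−ζ²) = 18.39 rad/s, so peak time T_p = π/ω_d = 0.171 s.

T_p = 0.171 s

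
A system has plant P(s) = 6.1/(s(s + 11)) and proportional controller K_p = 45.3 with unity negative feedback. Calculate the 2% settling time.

From 1 + K_pP(s) = 0: s² + 11s + 276.3 = 0 ⇒ ω_n = 16.62, ζ = 0.3309.
2% settling time T_s ≈ 4/(ζω_n) = 4/5.5 = 0.727 s.

T_s ≈ 0.727 s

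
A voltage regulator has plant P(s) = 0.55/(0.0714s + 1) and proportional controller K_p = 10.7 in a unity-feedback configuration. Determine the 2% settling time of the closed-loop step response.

Closed loop: T(s) = K_p·P/(1+K_p·P) = 5.885/(0.0714s + 1 + 5.885), with pole at s = −(1 + 5.885)/0.0714 = −96.43.
τ = 1/96.43 = 0.01037 s, so 2% settling time ≈ 4τ = 0.0415 s.

T_s ≈ 0.0415 s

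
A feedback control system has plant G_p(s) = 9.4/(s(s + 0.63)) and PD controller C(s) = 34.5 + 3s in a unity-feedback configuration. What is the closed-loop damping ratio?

ζ = 0.8

Forward path: (34.5 + 3s)·9.4/(s(s+0.63)). The closed-loop characteristic equation is s² + (0.63 + 9.4·3)s + 9.4·34.5 = 0.
That is s² + 28.83s + 324.3 = 0, so ω_n = 18.01 rad/s and ζ = 28.83/(2·18.01) = 0.8005.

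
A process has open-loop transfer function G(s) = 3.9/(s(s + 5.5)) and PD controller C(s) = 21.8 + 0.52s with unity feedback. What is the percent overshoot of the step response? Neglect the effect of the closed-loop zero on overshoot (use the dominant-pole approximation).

24.5%

Forward path: (21.8 + 0.52s)·3.9/(s(s+5.5)). The closed-loop characteristic equation is s² + (5.5 + 3.9·0.52)s + 3.9·21.8 = 0.
That is s² + 7.528s + 85.02 = 0, so ω_n = 9.221 rad/s and ζ = 7.528/(2·9.221) = 0.4082.
%OS = 100·exp(−πζ/√(1−ζ²)) = 24.5%.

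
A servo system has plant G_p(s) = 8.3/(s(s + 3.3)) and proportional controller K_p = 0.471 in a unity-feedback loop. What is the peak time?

T_p = 2.88 s

From 1 + K_pG_p(s) = 0: s² + 3.3s + 3.909 = 0 ⇒ ω_n = 1.977, ζ = 0.8345.
Damped frequency ω_d = ω_n√(1−ζ²) = 1.089 rad/s, so peak time T_p = π/ω_d = 2.88 s.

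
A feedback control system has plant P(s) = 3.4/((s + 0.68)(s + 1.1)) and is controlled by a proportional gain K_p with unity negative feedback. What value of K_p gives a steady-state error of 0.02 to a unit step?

K_p = 10.8

For a type-0 loop with proportional control, e_ss = 1/(1 + K_p·P(0)).
P(0) = 4.545. Require 1/(1 + K_p·4.545) = 0.02, so 1 + 4.545·K_p = 50.
K_p = (50 − 1)/4.545 = 10.8.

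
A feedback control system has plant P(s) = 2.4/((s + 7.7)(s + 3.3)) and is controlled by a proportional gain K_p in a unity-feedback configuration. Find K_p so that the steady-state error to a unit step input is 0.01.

The loop is type 0, so e_ss(step) = 1/(1 + K_pos) with K_pos = K_p·P(0).
P(0) = 0.09445. Require 1/(1 + K_p·0.09445) = 0.01, so 1 + 0.09445·K_p = 100.
K_p = (100 − 1)/0.09445 = 1050.

K_p = 1050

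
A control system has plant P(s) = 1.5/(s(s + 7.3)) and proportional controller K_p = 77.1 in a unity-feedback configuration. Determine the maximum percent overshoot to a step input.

Closed-loop characteristic equation: s² + 7.3s + 115.6 = 0, so ω_n = 10.75 rad/s and ζ = 7.3/(2·10.75) = 0.3394.
%OS = 100·exp(−πζ/√(1−ζ²)) = 100·exp(−π·0.3394/√0.8848) = 32.2%.

32.2%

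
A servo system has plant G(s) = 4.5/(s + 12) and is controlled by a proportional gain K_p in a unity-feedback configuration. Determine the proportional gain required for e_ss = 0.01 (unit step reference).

Steady-state error for a unit step on this type-0 loop is 1/(1 + K_p·G(0)).
G(0) = 0.375. Require 1/(1 + K_p·0.375) = 0.01, so 1 + 0.375·K_p = 100.
K_p = (100 − 1)/0.375 = 264.

K_p = 264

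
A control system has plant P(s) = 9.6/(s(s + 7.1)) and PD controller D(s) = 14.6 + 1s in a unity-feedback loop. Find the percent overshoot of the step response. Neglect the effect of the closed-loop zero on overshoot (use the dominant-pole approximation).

Forward path: (14.6 + 1s)·9.6/(s(s+7.1)). The closed-loop characteristic equation is s² + (7.1 + 9.6·1)s + 9.6·14.6 = 0.
That is s² + 16.7s + 140.2 = 0, so ω_n = 11.84 rad/s and ζ = 16.7/(2·11.84) = 0.7053.
%OS = 100·exp(−πζ/√(1−ζ²)) = 4.39%.

4.39%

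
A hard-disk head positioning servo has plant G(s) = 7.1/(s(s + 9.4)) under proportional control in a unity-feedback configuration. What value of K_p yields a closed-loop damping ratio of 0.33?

K_p = 28.6

Closed-loop characteristic equation: s² + 9.4s + K_p·7.1 = 0.
So ω_n = √(7.1K_p) and 2ζω_n = 9.4, giving ζ = 9.4/(2√(7.1K_p)).
Setting ζ = 0.33: √(7.1K_p) = 9.4/(2·0.33) = 14.24, so K_p = 202.8/7.1 = 28.6.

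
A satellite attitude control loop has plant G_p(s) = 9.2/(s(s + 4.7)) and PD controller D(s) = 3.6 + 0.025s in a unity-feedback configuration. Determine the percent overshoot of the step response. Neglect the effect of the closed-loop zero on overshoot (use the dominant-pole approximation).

Forward path: (3.6 + 0.025s)·9.2/(s(s+4.7)). The closed-loop characteristic equation is s² + (4.7 + 9.2·0.025)s + 9.2·3.6 = 0.
That is s² + 4.93s + 33.12 = 0, so ω_n = 5.755 rad/s and ζ = 4.93/(2·5.755) = 0.4283.
%OS = 100·exp(−πζ/√(1−ζ²)) = 22.6%.

22.6%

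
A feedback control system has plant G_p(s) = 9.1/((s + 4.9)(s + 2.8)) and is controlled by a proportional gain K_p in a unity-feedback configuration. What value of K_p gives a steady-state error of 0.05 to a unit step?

The loop is type 0, so e_ss(step) = 1/(1 + K_pos) with K_pos = K_p·G_p(0).
G_p(0) = 0.6633. Require 1/(1 + K_p·0.6633) = 0.05, so 1 + 0.6633·K_p = 20.
K_p = (20 − 1)/0.6633 = 28.6.

K_p = 28.6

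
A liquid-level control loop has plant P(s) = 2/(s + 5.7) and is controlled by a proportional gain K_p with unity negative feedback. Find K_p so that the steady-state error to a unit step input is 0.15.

The loop is type 0, so e_ss(step) = 1/(1 + K_pos) with K_pos = K_p·P(0).
P(0) = 0.3509. Require 1/(1 + K_p·0.3509) = 0.15, so 1 + 0.3509·K_p = 6.667.
K_p = (6.667 − 1)/0.3509 = 16.2.

K_p = 16.2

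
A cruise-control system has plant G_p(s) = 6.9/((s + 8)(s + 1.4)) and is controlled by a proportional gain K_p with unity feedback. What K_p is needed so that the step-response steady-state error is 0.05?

K_p = 30.8

The loop is type 0, so e_ss(step) = 1/(1 + K_pos) with K_pos = K_p·G_p(0).
G_p(0) = 0.6161. Require 1/(1 + K_p·0.6161) = 0.05, so 1 + 0.6161·K_p = 20.
K_p = (20 − 1)/0.6161 = 30.8.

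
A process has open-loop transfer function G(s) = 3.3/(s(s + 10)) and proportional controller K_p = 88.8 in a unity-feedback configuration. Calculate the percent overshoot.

From 1 + K_pG(s) = 0: s² + 10s + 293 = 0 ⇒ ω_n = 17.12, ζ = 0.2921.
%OS = 100·exp(−πζ/√(1−ζ²)) = 100·exp(−π·0.2921/√0.9147) = 38.3%.

38.3%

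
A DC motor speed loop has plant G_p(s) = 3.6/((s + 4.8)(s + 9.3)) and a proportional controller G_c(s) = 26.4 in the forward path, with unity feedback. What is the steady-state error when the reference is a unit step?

The loop is type 0. Static position error constant K_pos = G_c(0)·G_p(0) = 26.4·0.08065 = 2.129.
Steady-state error to a unit step: e_ss = 1/(1+K_pos) = 1/3.129 = 0.32.

0.32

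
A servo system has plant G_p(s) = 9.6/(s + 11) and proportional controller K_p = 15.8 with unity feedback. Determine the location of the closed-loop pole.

s = -162.7

Closed-loop transfer function: T(s) = K_p·G_p(s)/(1 + K_p·G_p(s)) = 151.7/(s + 11 + 151.7) = 151.7/(s + 162.7).
The closed-loop pole is at s = −162.7.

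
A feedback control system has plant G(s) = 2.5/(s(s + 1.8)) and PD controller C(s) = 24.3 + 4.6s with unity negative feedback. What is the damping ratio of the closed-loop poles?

ζ = 0.853

Forward path: (24.3 + 4.6s)·2.5/(s(s+1.8)). The closed-loop characteristic equation is s² + (1.8 + 2.5·4.6)s + 2.5·24.3 = 0.
That is s² + 13.3s + 60.75 = 0, so ω_n = 7.794 rad/s and ζ = 13.3/(2·7.794) = 0.8532.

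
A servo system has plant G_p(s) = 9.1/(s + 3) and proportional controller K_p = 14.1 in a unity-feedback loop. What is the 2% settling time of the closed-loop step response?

T_s ≈ 0.0305 s

Closed-loop transfer function: T(s) = K_p·G_p(s)/(1 + K_p·G_p(s)) = 128.3/(s + 3 + 128.3) = 128.3/(s + 131.3).
Time constant τ = 1/131.3 = 0.007616 s, so the 2% settling time is about 4τ = 0.0305 s.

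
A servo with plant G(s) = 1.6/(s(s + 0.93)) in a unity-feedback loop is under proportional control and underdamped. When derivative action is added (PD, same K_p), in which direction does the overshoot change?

decrease

The derivative term adds K·K_d to the s-coefficient of the characteristic equation, raising 2ζω_n while ω_n is unchanged; ζ increases, so overshoot decreases.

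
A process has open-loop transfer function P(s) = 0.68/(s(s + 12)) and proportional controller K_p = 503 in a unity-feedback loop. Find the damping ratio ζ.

ζ = 0.324

1 + K_p·P(s) = 0 gives s² + 12s + 342 = 0.
Matching s² + 2ζω_n s + ω_n²: ω_n = √342 = 18.49 rad/s and 2ζω_n = 12, so ζ = 12/(2·18.49) = 0.324.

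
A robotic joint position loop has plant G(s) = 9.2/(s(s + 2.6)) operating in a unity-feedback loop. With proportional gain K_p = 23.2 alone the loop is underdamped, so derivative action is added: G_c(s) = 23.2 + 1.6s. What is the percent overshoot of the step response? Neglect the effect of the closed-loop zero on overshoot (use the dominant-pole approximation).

9.9%

Forward path: (23.2 + 1.6s)·9.2/(s(s+2.6)). The closed-loop characteristic equation is s² + (2.6 + 9.2·1.6)s + 9.2·23.2 = 0.
That is s² + 17.32s + 213.4 = 0, so ω_n = 14.61 rad/s and ζ = 17.32/(2·14.61) = 0.5928.
%OS = 100·exp(−πζ/√(1−ζ²)) = 9.9%.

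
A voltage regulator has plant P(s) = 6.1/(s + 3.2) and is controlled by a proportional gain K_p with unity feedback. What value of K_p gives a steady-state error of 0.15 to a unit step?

K_p = 2.97

The loop is type 0, so e_ss(step) = 1/(1 + K_pos) with K_pos = K_p·P(0).
P(0) = 1.906. Require 1/(1 + K_p·1.906) = 0.15, so 1 + 1.906·K_p = 6.667.
K_p = (6.667 − 1)/1.906 = 2.97.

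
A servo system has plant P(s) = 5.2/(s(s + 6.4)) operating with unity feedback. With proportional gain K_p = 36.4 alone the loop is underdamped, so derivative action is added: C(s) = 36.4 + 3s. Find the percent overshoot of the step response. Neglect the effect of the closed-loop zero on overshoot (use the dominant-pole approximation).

Forward path: (36.4 + 3s)·5.2/(s(s+6.4)). The closed-loop characteristic equation is s² + (6.4 + 5.2·3)s + 5.2·36.4 = 0.
That is s² + 22s + 189.3 = 0, so ω_n = 13.76 rad/s and ζ = 22/(2·13.76) = 0.7995.
%OS = 100·exp(−πζ/√(1−ζ²)) = 1.53%.

1.53%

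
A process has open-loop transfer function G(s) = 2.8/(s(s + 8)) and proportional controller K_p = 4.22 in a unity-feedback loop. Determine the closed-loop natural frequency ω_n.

With unity feedback the closed-loop characteristic equation is s² + 8s + 4.22·2.8 = s² + 8s + 11.82 = 0.
So ω_n² = 11.82 ⇒ ω_n = 3.437 rad/s, and ζ = 8/(2ω_n) = 1.16.

ω_n = 3.44 rad/s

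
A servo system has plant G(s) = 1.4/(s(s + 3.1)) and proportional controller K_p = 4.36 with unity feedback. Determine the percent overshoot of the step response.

The closed-loop denominator s² + 3.1s + 6.104 gives ω_n = √6.104 = 2.471 and ζ = 3.1/(2ω_n) = 0.6274.
%OS = 100·exp(−πζ/√(1−ζ²)) = 100·exp(−π·0.6274/√0.6064) = 7.96%.

7.96%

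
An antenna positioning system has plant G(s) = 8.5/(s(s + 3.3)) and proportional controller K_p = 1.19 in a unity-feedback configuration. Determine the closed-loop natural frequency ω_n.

With unity feedback the closed-loop characteristic equation is s² + 3.3s + 1.19·8.5 = s² + 3.3s + 10.12 = 0.
So ω_n² = 10.12 ⇒ ω_n = 3.18 rad/s, and ζ = 3.3/(2ω_n) = 0.519.

ω_n = 3.18 rad/s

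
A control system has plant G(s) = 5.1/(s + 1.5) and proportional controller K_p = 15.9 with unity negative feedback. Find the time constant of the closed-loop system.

τ = 0.0121 s

Closed-loop transfer function: T(s) = K_p·G(s)/(1 + K_p·G(s)) = 81.09/(s + 1.5 + 81.09) = 81.09/(s + 82.59).
Time constant τ = 1/82.59 = 0.0121 s.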